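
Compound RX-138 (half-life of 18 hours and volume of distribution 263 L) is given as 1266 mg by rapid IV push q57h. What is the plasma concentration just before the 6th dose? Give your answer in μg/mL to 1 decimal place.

0.6 μg/mL

f = (1/2)^(τ/t½) = (1/2)^(57/18) ≈ 0.1114.
C₀ = D/Vd = 1266/263 ≈ 4.814 μg/mL.
Before the 6th dose, 5 doses have been given. Superposition: Cmin = C₀·(f + f² + … + f^5).
≈ 4.814 × (0.1114 + 0.0124 + 0.0014 + 0.0002 + 0.0000) ≈ 4.814 × 0.1254 ≈ 0.604 μg/mL.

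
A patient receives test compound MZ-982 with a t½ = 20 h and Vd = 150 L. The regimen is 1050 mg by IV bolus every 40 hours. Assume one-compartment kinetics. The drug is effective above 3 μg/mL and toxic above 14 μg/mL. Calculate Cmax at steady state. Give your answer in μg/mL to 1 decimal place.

9.3 μg/mL

τ = 40 h = 2 half-lives, so f = (1/2)^2 = 0.25.
At steady state, R = 1/(1 − 0.25) = 4/3.
Single-dose peak C₀ = D/Vd = 1050/150 = 7 μg/mL.
Steady-state peak Cmax,ss = C₀·R = 7 × 4/3 ≈ 9.333 μg/mL.
Peak 9.3 μg/mL vs MTC 14 μg/mL: below toxic threshold.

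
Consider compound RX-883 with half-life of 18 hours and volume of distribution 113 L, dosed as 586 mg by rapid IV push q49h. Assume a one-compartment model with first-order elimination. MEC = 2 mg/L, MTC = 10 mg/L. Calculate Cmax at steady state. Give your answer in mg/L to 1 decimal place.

6.1 mg/L

k = ln2/t½ = ln2/18 ≈ 0.038508 h⁻¹; fraction remaining f = e^(−kτ) = e^(−0.038508×49) ≈ 0.1515.
Accumulation ratio R = 1/(1 − f) ≈ 1/0.8485 ≈ 1.1786.
Each bolus raises the concentration by D/Vd = 586/113 ≈ 5.186 mg/L.
Steady-state peak Cmax,ss = C₀·R ≈ 5.186 × 1.1786 ≈ 6.112 mg/L.
Peak 6.1 mg/L vs MTC 10 mg/L: below toxic threshold.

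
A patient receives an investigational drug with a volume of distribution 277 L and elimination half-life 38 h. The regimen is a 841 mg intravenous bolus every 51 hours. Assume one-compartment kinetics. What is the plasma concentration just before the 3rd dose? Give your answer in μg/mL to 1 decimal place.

f = (1/2)^(τ/t½) = (1/2)^(51/38) ≈ 0.3944.
C₀ = D/Vd = 841/277 ≈ 3.036 μg/mL.
Before the 3rd dose, 2 doses have been given. Superposition: Cmin = C₀·(f + f²).
≈ 3.036 × (0.3944 + 0.1556) ≈ 3.036 × 0.5500 ≈ 1.670 μg/mL.

1.7 μg/mL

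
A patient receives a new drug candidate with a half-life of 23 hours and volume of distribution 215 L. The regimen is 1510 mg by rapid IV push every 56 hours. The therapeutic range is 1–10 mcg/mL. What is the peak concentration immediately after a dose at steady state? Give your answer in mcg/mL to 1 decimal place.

8.6 mcg/mL

Over one 56-h interval, 56/23 ≈ 2.4348 half-lives elapse, leaving f ≈ 0.1850 of each dose.
Accumulation ratio R = 1/(1 − f) ≈ 1/0.8150 ≈ 1.2270.
Each bolus raises the concentration by D/Vd = 1510/215 ≈ 7.023 mcg/mL.
Cmax,ss = C₀/(1 − f) ≈ 7.023/0.8150 ≈ 8.617 mcg/mL.
Peak 8.6 mcg/mL vs MTC 10 mcg/mL: below toxic threshold.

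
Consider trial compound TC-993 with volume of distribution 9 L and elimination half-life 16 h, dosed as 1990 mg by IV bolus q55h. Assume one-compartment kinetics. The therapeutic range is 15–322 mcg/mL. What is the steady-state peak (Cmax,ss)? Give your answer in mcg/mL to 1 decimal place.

243.6 mcg/mL

Over one 55-h interval, 55/16 ≈ 3.4375 half-lives elapse, leaving f ≈ 0.0923 of each dose.
At steady state, accumulation factor R = 1/(1 − e^(−kτ)) ≈ 1.1017.
Each bolus raises the concentration by D/Vd = 1990/9 ≈ 221.111 mcg/mL.
Steady-state peak Cmax,ss = C₀·R ≈ 221.111 × 1.1017 ≈ 243.598 mcg/mL.
Peak 243.6 mcg/mL vs MTC 322 mcg/mL: below toxic threshold.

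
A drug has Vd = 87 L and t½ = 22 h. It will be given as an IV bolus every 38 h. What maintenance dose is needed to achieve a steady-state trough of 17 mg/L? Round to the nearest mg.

3418 mg

τ/t½ = 38/22 ≈ 1.7273, so f = (1/2)^(38/22) ≈ 0.302022.
Cmin,ss = (D/Vd)·f/(1−f), so D = Cmin,ss·Vd·(1−f)/f.
D = 17 × 87 × (1−f)/f ≈ 17 × 87 × 2.31102 ≈ 3418.00 mg.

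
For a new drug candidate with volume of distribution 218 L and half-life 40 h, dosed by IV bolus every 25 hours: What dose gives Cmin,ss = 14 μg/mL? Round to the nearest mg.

1655 mg

τ/t½ = 25/40 ≈ 0.625, so f = (1/2)^(25/40) ≈ 0.648420.
Cmin,ss = (D/Vd)·f/(1−f), so D = Cmin,ss·Vd·(1−f)/f.
D = 14 × 218 × (1−f)/f ≈ 14 × 218 × 0.54221 ≈ 1654.82 mg.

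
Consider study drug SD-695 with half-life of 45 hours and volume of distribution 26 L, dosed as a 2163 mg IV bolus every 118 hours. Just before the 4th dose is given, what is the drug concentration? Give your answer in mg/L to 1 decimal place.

f = (1/2)^(τ/t½) = (1/2)^(118/45) ≈ 0.1624.
C₀ = D/Vd = 2163/26 ≈ 83.192 mg/L.
Before the 4th dose, 3 doses have been given. Superposition: Cmin = C₀·(f + f² + … + f^3).
≈ 83.192 × (0.1624 + 0.0264 + 0.0043) ≈ 83.192 × 0.1931 ≈ 16.064 mg/L.

16.1 mg/L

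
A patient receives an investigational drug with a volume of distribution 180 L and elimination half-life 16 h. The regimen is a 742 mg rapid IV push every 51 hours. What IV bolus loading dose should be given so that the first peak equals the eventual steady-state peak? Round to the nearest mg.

f = (1/2)^(51/16) ≈ 0.109766; accumulation ratio R = 1/(1−f) ≈ 1.12330.
Loading dose to hit Cmax,ss on first dose: D_load = D_maint·R ≈ 742 × 1.12330 ≈ 833.49 mg.

833 mg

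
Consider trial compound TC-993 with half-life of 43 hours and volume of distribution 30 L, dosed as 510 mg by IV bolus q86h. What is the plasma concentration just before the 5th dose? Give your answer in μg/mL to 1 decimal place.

f = (1/2)^(τ/t½) = (1/2)^(86/43) ≈ 0.2500.
C₀ = D/Vd = 510/30 ≈ 17.000 μg/mL.
Before the 5th dose, 4 doses have been given. Superposition: Cmin = C₀·(f + f² + … + f^4).
≈ 17.000 × (0.2500 + 0.0625 + 0.0156 + 0.0039) ≈ 17.000 × 0.3320 ≈ 5.644 μg/mL.

5.6 μg/mL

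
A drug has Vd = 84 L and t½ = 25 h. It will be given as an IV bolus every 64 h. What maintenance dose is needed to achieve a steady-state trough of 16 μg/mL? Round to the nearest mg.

τ/t½ = 64/25 ≈ 2.56, so f = (1/2)^(64/25) ≈ 0.169576.
Cmin,ss = (D/Vd)·f/(1−f), so D = Cmin,ss·Vd·(1−f)/f.
D = 16 × 84 × (1−f)/f ≈ 16 × 84 × 4.89706 ≈ 6581.65 mg.

6582 mg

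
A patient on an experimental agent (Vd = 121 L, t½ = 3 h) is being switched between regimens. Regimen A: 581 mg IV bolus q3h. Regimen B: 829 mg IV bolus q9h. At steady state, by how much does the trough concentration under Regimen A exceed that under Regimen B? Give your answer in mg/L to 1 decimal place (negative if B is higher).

3.8 mg/L

Regimen A: f = (1/2)^(3/3) ≈ 0.5000; Cmin,ss = (581/121)·f/(1−f) ≈ 4.802 mg/L.
Regimen B: f = (1/2)^(9/3) ≈ 0.1250; Cmin,ss = (829/121)·f/(1−f) ≈ 0.979 mg/L.
Difference ≈ 4.802 − 0.979 ≈ 3.823 mg/L.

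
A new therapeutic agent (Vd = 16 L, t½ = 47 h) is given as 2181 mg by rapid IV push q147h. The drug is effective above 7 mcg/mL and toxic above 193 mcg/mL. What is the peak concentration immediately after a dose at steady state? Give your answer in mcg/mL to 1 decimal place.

153.9 mcg/mL

k = ln2/t½ = ln2/47 ≈ 0.014748 h⁻¹; fraction remaining f = e^(−kτ) = e^(−0.014748×147) ≈ 0.1144.
Accumulation ratio R = 1/(1 − f) ≈ 1/0.8856 ≈ 1.1292.
Single-dose peak C₀ = D/Vd = 2181/16 ≈ 136.312 mcg/mL.
Cmax,ss = C₀/(1 − f) ≈ 136.312/0.8856 ≈ 153.921 mcg/mL.
Peak 153.9 mcg/mL vs MTC 193 mcg/mL: below toxic threshold.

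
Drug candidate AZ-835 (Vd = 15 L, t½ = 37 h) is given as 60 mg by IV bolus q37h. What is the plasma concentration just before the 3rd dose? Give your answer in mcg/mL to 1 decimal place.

3.0 mcg/mL

f = (1/2)^(τ/t½) = (1/2)^(37/37) ≈ 0.5000.
C₀ = D/Vd = 60/15 ≈ 4.000 mcg/mL.
Before the 3rd dose, 2 doses have been given. Superposition: Cmin = C₀·(f + f²).
≈ 4.000 × (0.5000 + 0.2500) ≈ 4.000 × 0.7500 ≈ 3.000 mcg/mL.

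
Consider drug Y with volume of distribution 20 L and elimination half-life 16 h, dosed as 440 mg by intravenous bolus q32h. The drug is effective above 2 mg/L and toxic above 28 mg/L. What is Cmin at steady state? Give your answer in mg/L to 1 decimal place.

τ = 32 h = 2 half-lives, so f = (1/2)^2 = 0.25.
At steady state, R = 1/(1 − 0.25) = 4/3.
Single-dose peak C₀ = D/Vd = 440/20 = 22 mg/L.
Steady-state peak Cmax,ss = C₀·R = 22 × 4/3 ≈ 29.333 mg/L.
Steady-state trough Cmin,ss = Cmax,ss·f ≈ 29.333 × 0.25 ≈ 7.333 mg/L.
Trough 7.3 mg/L vs MEC 2 mg/L: adequate.

7.3 mg/L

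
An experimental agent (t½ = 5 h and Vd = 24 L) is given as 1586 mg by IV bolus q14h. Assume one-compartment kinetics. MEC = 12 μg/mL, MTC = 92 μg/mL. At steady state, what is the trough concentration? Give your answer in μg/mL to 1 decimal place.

11.1 μg/mL

τ/t½ = 14/5 ≈ 2.8, so fraction remaining f = (1/2)^(14/5) ≈ 0.1436.
Accumulation ratio R = 1/(1 − f) ≈ 1/0.8564 ≈ 1.1677.
Each bolus raises the concentration by D/Vd = 1586/24 ≈ 66.083 μg/mL.
Steady-state peak Cmax,ss = C₀·R ≈ 66.083 × 1.1677 ≈ 77.165 μg/mL.
Steady-state trough Cmin,ss = Cmax,ss·f ≈ 77.165 × 0.1436 ≈ 11.081 μg/mL.
Trough 11.1 μg/mL vs MEC 12 μg/mL: subtherapeutic.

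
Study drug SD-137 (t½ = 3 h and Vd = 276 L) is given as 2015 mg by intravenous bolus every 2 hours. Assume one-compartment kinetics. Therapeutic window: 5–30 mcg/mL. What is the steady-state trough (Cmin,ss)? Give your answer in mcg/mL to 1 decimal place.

Over one 2-h interval, 2/3 ≈ 0.66667 half-lives elapse, leaving f ≈ 0.6300 of each dose.
Single-dose peak C₀ = D/Vd = 2015/276 ≈ 7.301 mcg/mL.
Steady-state trough Cmin,ss = C₀·f/(1−f) ≈ 7.301 × 0.6300/0.3700 ≈ 12.431 mcg/mL.
Trough 12.4 mcg/mL vs MEC 5 mcg/mL: adequate.

12.4 mcg/mL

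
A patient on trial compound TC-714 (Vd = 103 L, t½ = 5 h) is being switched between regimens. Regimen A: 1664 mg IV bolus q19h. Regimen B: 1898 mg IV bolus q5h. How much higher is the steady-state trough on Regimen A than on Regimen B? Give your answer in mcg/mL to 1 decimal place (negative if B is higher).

Regimen A: f = (1/2)^(19/5) ≈ 0.0718; Cmin,ss = (1664/103)·f/(1−f) ≈ 1.250 mcg/mL.
Regimen B: f = (1/2)^(5/5) ≈ 0.5000; Cmin,ss = (1898/103)·f/(1−f) ≈ 18.427 mcg/mL.
Difference ≈ 1.250 − 18.427 ≈ -17.177 mcg/mL.

-17.2 mcg/mL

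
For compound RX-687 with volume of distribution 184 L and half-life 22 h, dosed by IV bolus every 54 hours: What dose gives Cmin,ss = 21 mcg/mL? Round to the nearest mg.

17316 mg

τ/t½ = 54/22 ≈ 2.4545, so f = (1/2)^(54/22) ≈ 0.182435.
Cmin,ss = (D/Vd)·f/(1−f), so D = Cmin,ss·Vd·(1−f)/f.
D = 21 × 184 × (1−f)/f ≈ 21 × 184 × 4.48140 ≈ 17316.13 mg.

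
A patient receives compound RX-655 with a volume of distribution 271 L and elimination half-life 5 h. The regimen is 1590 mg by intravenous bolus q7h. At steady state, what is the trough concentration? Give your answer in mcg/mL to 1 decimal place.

k = ln2/t½ = ln2/5 ≈ 0.138629 h⁻¹; fraction remaining f = e^(−kτ) = e^(−0.138629×7) ≈ 0.3789.
Each bolus raises the concentration by D/Vd = 1590/271 ≈ 5.867 mcg/mL.
Steady-state trough Cmin,ss = C₀·f/(1−f) ≈ 5.867 × 0.3789/0.6211 ≈ 3.579 mcg/mL.

3.6 mcg/mL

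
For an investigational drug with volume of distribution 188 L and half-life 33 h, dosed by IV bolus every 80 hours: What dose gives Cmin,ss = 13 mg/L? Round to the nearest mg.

10674 mg

τ/t½ = 80/33 ≈ 2.4242, so f = (1/2)^(80/33) ≈ 0.186307.
Cmin,ss = (D/Vd)·f/(1−f), so D = Cmin,ss·Vd·(1−f)/f.
D = 13 × 188 × (1−f)/f ≈ 13 × 188 × 4.36748 ≈ 10674.12 mg.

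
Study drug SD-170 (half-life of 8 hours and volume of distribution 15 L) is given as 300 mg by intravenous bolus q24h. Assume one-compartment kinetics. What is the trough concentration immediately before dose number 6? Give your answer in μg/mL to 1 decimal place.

2.9 μg/mL

f = (1/2)^(τ/t½) = (1/2)^(24/8) ≈ 0.1250.
C₀ = D/Vd = 300/15 ≈ 20.000 μg/mL.
Before the 6th dose, 5 doses have been given. Superposition: Cmin = C₀·(f + f² + … + f^5).
≈ 20.000 × (0.1250 + 0.0156 + 0.0020 + 0.0002 + 0.0000) ≈ 20.000 × 0.1428 ≈ 2.856 μg/mL.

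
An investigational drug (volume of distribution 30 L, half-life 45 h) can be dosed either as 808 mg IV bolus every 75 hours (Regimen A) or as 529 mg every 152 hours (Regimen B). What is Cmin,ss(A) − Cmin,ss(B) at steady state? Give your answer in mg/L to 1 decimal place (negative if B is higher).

10.5 mg/L

Regimen A: f = (1/2)^(75/45) ≈ 0.3150; Cmin,ss = (808/30)·f/(1−f) ≈ 12.385 mg/L.
Regimen B: f = (1/2)^(152/45) ≈ 0.0962; Cmin,ss = (529/30)·f/(1−f) ≈ 1.877 mg/L.
Difference ≈ 12.385 − 1.877 ≈ 10.508 mg/L.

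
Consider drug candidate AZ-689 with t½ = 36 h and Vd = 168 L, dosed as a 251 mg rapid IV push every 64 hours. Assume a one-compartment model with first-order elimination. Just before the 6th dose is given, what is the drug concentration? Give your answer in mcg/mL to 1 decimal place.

0.6 mcg/mL

f = (1/2)^(τ/t½) = (1/2)^(64/36) ≈ 0.2916.
C₀ = D/Vd = 251/168 ≈ 1.494 mcg/mL.
Before the 6th dose, 5 doses have been given. Superposition: Cmin = C₀·(f + f² + … + f^5).
≈ 1.494 × (0.2916 + 0.0850 + 0.0248 + 0.0072 + 0.0021) ≈ 1.494 × 0.4107 ≈ 0.614 mcg/mL.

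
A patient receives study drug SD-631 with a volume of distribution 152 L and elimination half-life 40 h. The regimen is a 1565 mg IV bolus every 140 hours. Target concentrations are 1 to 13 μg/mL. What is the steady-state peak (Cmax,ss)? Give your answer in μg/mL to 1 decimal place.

11.3 μg/mL

Over one 140-h interval, 140/40 ≈ 3.5 half-lives elapse, leaving f ≈ 0.0884 of each dose.
Accumulation ratio R = 1/(1 − f) ≈ 1/0.9116 ≈ 1.0970.
Each bolus raises the concentration by D/Vd = 1565/152 ≈ 10.296 μg/mL.
Cmax,ss = C₀/(1 − f) ≈ 10.296/0.9116 ≈ 11.294 μg/mL.
Peak 11.3 μg/mL vs MTC 13 μg/mL: below toxic threshold.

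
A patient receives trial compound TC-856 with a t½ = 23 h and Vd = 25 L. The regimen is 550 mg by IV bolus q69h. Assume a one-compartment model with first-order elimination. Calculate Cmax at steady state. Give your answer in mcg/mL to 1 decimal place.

The dosing interval is 3 half-lives, so f = 2^(−3) = 0.125.
At steady state, R = 1/(1 − 0.125) = 8/7.
Single-dose peak C₀ = D/Vd = 550/25 = 22 mcg/mL.
Steady-state peak Cmax,ss = C₀·R = 22 × 8/7 ≈ 25.143 mcg/mL.

25.1 mcg/mL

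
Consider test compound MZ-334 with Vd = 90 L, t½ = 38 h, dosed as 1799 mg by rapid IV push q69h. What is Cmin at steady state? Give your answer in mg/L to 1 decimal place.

τ/t½ = 69/38 ≈ 1.8158, so fraction remaining f = (1/2)^(69/38) ≈ 0.2840.
Accumulation ratio R = 1/(1 − f) ≈ 1/0.7160 ≈ 1.3966.
Single-dose peak C₀ = D/Vd = 1799/90 ≈ 19.989 mg/L.
Cmax,ss = C₀/(1 − f) ≈ 19.989/0.7160 ≈ 27.918 mg/L.
Steady-state trough Cmin,ss = Cmax,ss·f ≈ 27.918 × 0.2840 ≈ 7.929 mg/L.

7.9 mg/L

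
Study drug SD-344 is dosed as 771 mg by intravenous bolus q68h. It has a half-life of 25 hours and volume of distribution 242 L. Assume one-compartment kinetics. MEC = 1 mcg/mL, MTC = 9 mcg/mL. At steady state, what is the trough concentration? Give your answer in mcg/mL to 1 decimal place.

0.6 mcg/mL

k = ln2/t½ = ln2/25 ≈ 0.027726 h⁻¹; fraction remaining f = e^(−kτ) = e^(−0.027726×68) ≈ 0.1518.
Each bolus raises the concentration by D/Vd = 771/242 ≈ 3.186 mcg/mL.
Steady-state trough Cmin,ss = C₀·f/(1−f) ≈ 3.186 × 0.1518/0.8482 ≈ 0.570 mcg/mL.
Trough 0.6 mcg/mL vs MEC 1 mcg/mL: subtherapeutic.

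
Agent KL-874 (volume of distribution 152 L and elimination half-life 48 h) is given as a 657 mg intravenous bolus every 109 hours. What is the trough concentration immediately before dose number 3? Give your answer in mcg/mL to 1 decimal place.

f = (1/2)^(τ/t½) = (1/2)^(109/48) ≈ 0.2072.
C₀ = D/Vd = 657/152 ≈ 4.322 mcg/mL.
Before the 3rd dose, 2 doses have been given. Superposition: Cmin = C₀·(f + f²).
≈ 4.322 × (0.2072 + 0.0429) ≈ 4.322 × 0.2501 ≈ 1.081 mcg/mL.

1.1 mcg/mL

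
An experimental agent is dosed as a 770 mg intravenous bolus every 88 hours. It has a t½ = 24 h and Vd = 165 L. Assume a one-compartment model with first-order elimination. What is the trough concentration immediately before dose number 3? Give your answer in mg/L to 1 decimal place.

f = (1/2)^(τ/t½) = (1/2)^(88/24) ≈ 0.0787.
C₀ = D/Vd = 770/165 ≈ 4.667 mg/L.
Before the 3rd dose, 2 doses have been given. Superposition: Cmin = C₀·(f + f²).
≈ 4.667 × (0.0787 + 0.0062) ≈ 4.667 × 0.0849 ≈ 0.396 mg/L.

0.4 mg/L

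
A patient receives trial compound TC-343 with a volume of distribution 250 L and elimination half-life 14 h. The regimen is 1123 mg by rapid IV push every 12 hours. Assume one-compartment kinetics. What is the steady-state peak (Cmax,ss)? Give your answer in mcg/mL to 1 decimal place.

k = ln2/t½ = ln2/14 ≈ 0.049511 h⁻¹; fraction remaining f = e^(−kτ) = e^(−0.049511×12) ≈ 0.5520.
At steady state, accumulation factor R = 1/(1 − e^(−kτ)) ≈ 2.2321.
Each bolus raises the concentration by D/Vd = 1123/250 ≈ 4.492 mcg/mL.
Steady-state peak Cmax,ss = C₀·R ≈ 4.492 × 2.2321 ≈ 10.027 mcg/mL.

10.0 mcg/mL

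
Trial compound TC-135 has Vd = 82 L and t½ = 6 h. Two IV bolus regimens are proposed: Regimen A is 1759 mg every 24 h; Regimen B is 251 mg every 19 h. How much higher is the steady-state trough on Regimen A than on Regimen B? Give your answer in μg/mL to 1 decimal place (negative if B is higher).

Regimen A: f = (1/2)^(24/6) ≈ 0.0625; Cmin,ss = (1759/82)·f/(1−f) ≈ 1.430 μg/mL.
Regimen B: f = (1/2)^(19/6) ≈ 0.1114; Cmin,ss = (251/82)·f/(1−f) ≈ 0.384 μg/mL.
Difference ≈ 1.430 − 0.384 ≈ 1.046 μg/mL.

1.0 μg/mL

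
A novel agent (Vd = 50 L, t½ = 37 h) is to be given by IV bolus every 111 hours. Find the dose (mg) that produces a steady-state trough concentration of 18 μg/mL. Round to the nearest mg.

6300 mg

τ/t½ = 111/37 ≈ 3, so f = (1/2)^(111/37) ≈ 0.125000.
Cmin,ss = (D/Vd)·f/(1−f), so D = Cmin,ss·Vd·(1−f)/f.
D = 18 × 50 × (1−f)/f ≈ 18 × 50 × 7.00000 ≈ 6300.00 mg.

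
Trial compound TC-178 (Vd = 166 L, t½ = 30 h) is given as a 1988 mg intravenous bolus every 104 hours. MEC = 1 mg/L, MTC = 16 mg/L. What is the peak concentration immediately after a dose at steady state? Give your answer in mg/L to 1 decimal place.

13.2 mg/L

τ/t½ = 104/30 ≈ 3.4667, so fraction remaining f = (1/2)^(104/30) ≈ 0.0905.
At steady state, accumulation factor R = 1/(1 − e^(−kτ)) ≈ 1.0995.
Each bolus raises the concentration by D/Vd = 1988/166 ≈ 11.976 mg/L.
Steady-state peak Cmax,ss = C₀·R ≈ 11.976 × 1.0995 ≈ 13.168 mg/L.
Peak 13.2 mg/L vs MTC 16 mg/L: below toxic threshold.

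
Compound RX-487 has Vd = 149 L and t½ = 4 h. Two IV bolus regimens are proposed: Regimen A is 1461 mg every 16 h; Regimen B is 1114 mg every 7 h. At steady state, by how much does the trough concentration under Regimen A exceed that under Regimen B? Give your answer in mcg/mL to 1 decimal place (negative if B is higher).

Regimen A: f = (1/2)^(16/4) ≈ 0.0625; Cmin,ss = (1461/149)·f/(1−f) ≈ 0.654 mcg/mL.
Regimen B: f = (1/2)^(7/4) ≈ 0.2973; Cmin,ss = (1114/149)·f/(1−f) ≈ 3.163 mcg/mL.
Difference ≈ 0.654 − 3.163 ≈ -2.509 mcg/mL.

-2.5 mcg/mL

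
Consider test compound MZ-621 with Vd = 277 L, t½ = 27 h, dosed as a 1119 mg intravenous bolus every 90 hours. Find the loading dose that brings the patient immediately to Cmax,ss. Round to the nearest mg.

f = (1/2)^(90/27) ≈ 0.099213; accumulation ratio R = 1/(1−f) ≈ 1.11014.
Loading dose to hit Cmax,ss on first dose: D_load = D_maint·R ≈ 1119 × 1.11014 ≈ 1242.25 mg.

1242 mg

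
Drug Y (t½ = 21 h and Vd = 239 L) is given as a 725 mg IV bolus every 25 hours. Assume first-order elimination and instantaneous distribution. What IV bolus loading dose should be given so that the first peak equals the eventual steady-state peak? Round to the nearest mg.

f = (1/2)^(25/21) ≈ 0.438158; accumulation ratio R = 1/(1−f) ≈ 1.77986.
Loading dose to hit Cmax,ss on first dose: D_load = D_maint·R ≈ 725 × 1.77986 ≈ 1290.40 mg.

1290 mg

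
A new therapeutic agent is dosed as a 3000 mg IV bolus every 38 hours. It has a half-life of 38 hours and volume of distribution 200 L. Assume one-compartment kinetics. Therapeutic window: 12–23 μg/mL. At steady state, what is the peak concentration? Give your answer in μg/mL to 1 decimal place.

The dosing interval is 1 half-life, so f = 2^(−1) = 0.5.
Accumulation ratio R = 1/(1 − f) = 1/0.5 = 2/1.
Single-dose peak C₀ = D/Vd = 3000/200 = 15 μg/mL.
Steady-state peak Cmax,ss = C₀·R = 15 × 2/1 ≈ 30.000 μg/mL.
Peak 30.0 μg/mL vs MTC 23 μg/mL: exceeds toxic threshold.

30.0 μg/mL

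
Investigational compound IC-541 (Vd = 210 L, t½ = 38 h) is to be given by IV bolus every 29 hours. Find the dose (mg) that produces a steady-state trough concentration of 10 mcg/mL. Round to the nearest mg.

1464 mg

τ/t½ = 29/38 ≈ 0.76316, so f = (1/2)^(29/38) ≈ 0.589205.
Cmin,ss = (D/Vd)·f/(1−f), so D = Cmin,ss·Vd·(1−f)/f.
D = 10 × 210 × (1−f)/f ≈ 10 × 210 × 0.69720 ≈ 1464.12 mg.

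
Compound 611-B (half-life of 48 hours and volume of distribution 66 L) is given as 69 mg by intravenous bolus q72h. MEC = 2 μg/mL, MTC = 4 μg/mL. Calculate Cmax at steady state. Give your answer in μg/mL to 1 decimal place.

Over one 72-h interval, 72/48 ≈ 1.5 half-lives elapse, leaving f ≈ 0.3536 of each dose.
Accumulation ratio R = 1/(1 − f) ≈ 1/0.6464 ≈ 1.5470.
Each bolus raises the concentration by D/Vd = 69/66 ≈ 1.045 μg/mL.
Steady-state peak Cmax,ss = C₀·R ≈ 1.045 × 1.5470 ≈ 1.617 μg/mL.
Peak 1.6 μg/mL vs MTC 4 μg/mL: below toxic threshold.

1.6 μg/mL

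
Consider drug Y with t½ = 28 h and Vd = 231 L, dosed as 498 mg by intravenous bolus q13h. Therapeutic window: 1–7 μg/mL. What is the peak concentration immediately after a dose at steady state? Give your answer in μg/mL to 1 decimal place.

k = ln2/t½ = ln2/28 ≈ 0.024755 h⁻¹; fraction remaining f = e^(−kτ) = e^(−0.024755×13) ≈ 0.7248.
Accumulation ratio R = 1/(1 − f) ≈ 1/0.2752 ≈ 3.6337.
Each bolus raises the concentration by D/Vd = 498/231 ≈ 2.156 μg/mL.
Cmax,ss = C₀/(1 − f) ≈ 2.156/0.2752 ≈ 7.834 μg/mL.
Peak 7.8 μg/mL vs MTC 7 μg/mL: exceeds toxic threshold.

7.8 μg/mL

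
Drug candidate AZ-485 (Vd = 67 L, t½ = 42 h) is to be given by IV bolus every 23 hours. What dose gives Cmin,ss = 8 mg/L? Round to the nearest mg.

247 mg

τ/t½ = 23/42 ≈ 0.54762, so f = (1/2)^(23/42) ≈ 0.684148.
Cmin,ss = (D/Vd)·f/(1−f), so D = Cmin,ss·Vd·(1−f)/f.
D = 8 × 67 × (1−f)/f ≈ 8 × 67 × 0.46167 ≈ 247.46 mg.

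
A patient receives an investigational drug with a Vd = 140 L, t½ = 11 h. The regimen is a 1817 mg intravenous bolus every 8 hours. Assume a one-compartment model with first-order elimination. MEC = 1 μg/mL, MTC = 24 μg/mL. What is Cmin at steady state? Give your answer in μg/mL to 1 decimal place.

19.8 μg/mL

Over one 8-h interval, 8/11 ≈ 0.72727 half-lives elapse, leaving f ≈ 0.6040 of each dose.
Each bolus raises the concentration by D/Vd = 1817/140 ≈ 12.979 μg/mL.
Steady-state trough Cmin,ss = C₀·f/(1−f) ≈ 12.979 × 0.6040/0.3960 ≈ 19.796 μg/mL.
Trough 19.8 μg/mL vs MEC 1 μg/mL: adequate.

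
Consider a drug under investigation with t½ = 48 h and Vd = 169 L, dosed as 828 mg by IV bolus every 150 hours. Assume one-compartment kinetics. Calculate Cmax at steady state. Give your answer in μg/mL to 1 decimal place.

k = ln2/t½ = ln2/48 ≈ 0.014441 h⁻¹; fraction remaining f = e^(−kτ) = e^(−0.014441×150) ≈ 0.1146.
At steady state, accumulation factor R = 1/(1 − e^(−kτ)) ≈ 1.1294.
Single-dose peak C₀ = D/Vd = 828/169 ≈ 4.899 μg/mL.
Steady-state peak Cmax,ss = C₀·R ≈ 4.899 × 1.1294 ≈ 5.533 μg/mL.

5.5 μg/mL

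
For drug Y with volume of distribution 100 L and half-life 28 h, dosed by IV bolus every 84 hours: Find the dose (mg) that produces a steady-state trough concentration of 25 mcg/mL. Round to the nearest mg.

τ/t½ = 84/28 ≈ 3, so f = (1/2)^(84/28) ≈ 0.125000.
Cmin,ss = (D/Vd)·f/(1−f), so D = Cmin,ss·Vd·(1−f)/f.
D = 25 × 100 × (1−f)/f ≈ 25 × 100 × 7.00000 ≈ 17500.00 mg.

17500 mg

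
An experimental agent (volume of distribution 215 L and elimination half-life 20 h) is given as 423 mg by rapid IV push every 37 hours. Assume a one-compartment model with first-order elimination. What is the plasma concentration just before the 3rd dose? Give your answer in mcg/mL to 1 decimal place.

f = (1/2)^(τ/t½) = (1/2)^(37/20) ≈ 0.2774.
C₀ = D/Vd = 423/215 ≈ 1.967 mcg/mL.
Before the 3rd dose, 2 doses have been given. Superposition: Cmin = C₀·(f + f²).
≈ 1.967 × (0.2774 + 0.0770) ≈ 1.967 × 0.3544 ≈ 0.697 mcg/mL.

0.7 mcg/mL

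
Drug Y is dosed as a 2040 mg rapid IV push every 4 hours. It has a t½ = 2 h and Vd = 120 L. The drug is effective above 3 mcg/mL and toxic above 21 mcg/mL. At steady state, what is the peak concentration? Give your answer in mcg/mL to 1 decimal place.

The dosing interval is 2 half-lives, so f = 2^(−2) = 0.25.
At steady state, R = 1/(1 − 0.25) = 4/3.
Single-dose peak C₀ = D/Vd = 2040/120 = 17 mcg/mL.
Steady-state peak Cmax,ss = C₀·R = 17 × 4/3 ≈ 22.667 mcg/mL.
Peak 22.7 mcg/mL vs MTC 21 mcg/mL: exceeds toxic threshold.

22.7 mcg/mL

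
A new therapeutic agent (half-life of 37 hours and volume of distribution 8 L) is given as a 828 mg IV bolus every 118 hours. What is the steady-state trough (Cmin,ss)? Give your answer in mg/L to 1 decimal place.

k = ln2/t½ = ln2/37 ≈ 0.018734 h⁻¹; fraction remaining f = e^(−kτ) = e^(−0.018734×118) ≈ 0.1096.
At steady state, accumulation factor R = 1/(1 − e^(−kτ)) ≈ 1.1231.
Single-dose peak C₀ = D/Vd = 828/8 ≈ 103.500 mg/L.
Cmax,ss = C₀/(1 − f) ≈ 103.500/0.8904 ≈ 116.240 mg/L.
Steady-state trough Cmin,ss = Cmax,ss·f ≈ 116.240 × 0.1096 ≈ 12.740 mg/L.

12.7 mg/L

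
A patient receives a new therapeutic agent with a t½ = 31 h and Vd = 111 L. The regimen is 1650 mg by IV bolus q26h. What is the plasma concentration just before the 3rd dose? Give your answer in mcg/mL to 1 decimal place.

f = (1/2)^(τ/t½) = (1/2)^(26/31) ≈ 0.5591.
C₀ = D/Vd = 1650/111 ≈ 14.865 mcg/mL.
Before the 3rd dose, 2 doses have been given. Superposition: Cmin = C₀·(f + f²).
≈ 14.865 × (0.5591 + 0.3126) ≈ 14.865 × 0.8717 ≈ 12.958 mcg/mL.

13.0 mcg/mL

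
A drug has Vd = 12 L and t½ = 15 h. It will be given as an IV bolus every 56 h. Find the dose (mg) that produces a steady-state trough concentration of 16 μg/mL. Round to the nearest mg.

τ/t½ = 56/15 ≈ 3.7333, so f = (1/2)^(56/15) ≈ 0.075189.
Cmin,ss = (D/Vd)·f/(1−f), so D = Cmin,ss·Vd·(1−f)/f.
D = 16 × 12 × (1−f)/f ≈ 16 × 12 × 12.29982 ≈ 2361.57 mg.

2362 mg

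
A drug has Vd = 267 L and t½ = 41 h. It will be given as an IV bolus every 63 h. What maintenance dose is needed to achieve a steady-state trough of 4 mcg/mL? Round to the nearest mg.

2030 mg

τ/t½ = 63/41 ≈ 1.5366, so f = (1/2)^(63/41) ≈ 0.344700.
Cmin,ss = (D/Vd)·f/(1−f), so D = Cmin,ss·Vd·(1−f)/f.
D = 4 × 267 × (1−f)/f ≈ 4 × 267 × 1.90107 ≈ 2030.34 mg.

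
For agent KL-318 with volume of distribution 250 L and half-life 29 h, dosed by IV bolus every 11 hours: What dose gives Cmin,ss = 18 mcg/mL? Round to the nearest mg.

τ/t½ = 11/29 ≈ 0.37931, so f = (1/2)^(11/29) ≈ 0.768805.
Cmin,ss = (D/Vd)·f/(1−f), so D = Cmin,ss·Vd·(1−f)/f.
D = 18 × 250 × (1−f)/f ≈ 18 × 250 × 0.30072 ≈ 1353.24 mg.

1353 mg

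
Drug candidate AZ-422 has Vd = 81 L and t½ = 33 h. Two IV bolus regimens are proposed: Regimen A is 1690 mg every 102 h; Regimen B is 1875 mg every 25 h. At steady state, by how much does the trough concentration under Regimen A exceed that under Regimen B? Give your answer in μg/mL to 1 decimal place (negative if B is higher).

Regimen A: f = (1/2)^(102/33) ≈ 0.1174; Cmin,ss = (1690/81)·f/(1−f) ≈ 2.775 μg/mL.
Regimen B: f = (1/2)^(25/33) ≈ 0.5915; Cmin,ss = (1875/81)·f/(1−f) ≈ 33.518 μg/mL.
Difference ≈ 2.775 − 33.518 ≈ -30.743 μg/mL.

-30.7 μg/mL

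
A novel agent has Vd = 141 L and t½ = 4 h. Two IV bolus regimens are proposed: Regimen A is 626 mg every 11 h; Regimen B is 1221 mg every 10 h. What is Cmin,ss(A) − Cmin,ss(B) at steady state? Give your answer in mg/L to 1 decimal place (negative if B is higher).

-1.1 mg/L

Regimen A: f = (1/2)^(11/4) ≈ 0.1487; Cmin,ss = (626/141)·f/(1−f) ≈ 0.776 mg/L.
Regimen B: f = (1/2)^(10/4) ≈ 0.1768; Cmin,ss = (1221/141)·f/(1−f) ≈ 1.860 mg/L.
Difference ≈ 0.776 − 1.860 ≈ -1.084 mg/L.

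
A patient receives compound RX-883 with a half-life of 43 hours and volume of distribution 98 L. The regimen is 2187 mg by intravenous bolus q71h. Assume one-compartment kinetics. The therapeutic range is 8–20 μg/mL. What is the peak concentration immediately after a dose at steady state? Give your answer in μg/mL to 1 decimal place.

Over one 71-h interval, 71/43 ≈ 1.6512 half-lives elapse, leaving f ≈ 0.3184 of each dose.
At steady state, accumulation factor R = 1/(1 − e^(−kτ)) ≈ 1.4671.
Single-dose peak C₀ = D/Vd = 2187/98 ≈ 22.316 μg/mL.
Cmax,ss = C₀/(1 − f) ≈ 22.316/0.6816 ≈ 32.741 μg/mL.
Peak 32.7 μg/mL vs MTC 20 μg/mL: exceeds toxic threshold.

32.7 μg/mL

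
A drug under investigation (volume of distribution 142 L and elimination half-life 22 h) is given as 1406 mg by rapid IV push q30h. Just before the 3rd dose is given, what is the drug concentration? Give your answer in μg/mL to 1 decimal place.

f = (1/2)^(τ/t½) = (1/2)^(30/22) ≈ 0.3886.
C₀ = D/Vd = 1406/142 ≈ 9.901 μg/mL.
Before the 3rd dose, 2 doses have been given. Superposition: Cmin = C₀·(f + f²).
≈ 9.901 × (0.3886 + 0.1510) ≈ 9.901 × 0.5396 ≈ 5.343 μg/mL.

5.3 μg/mL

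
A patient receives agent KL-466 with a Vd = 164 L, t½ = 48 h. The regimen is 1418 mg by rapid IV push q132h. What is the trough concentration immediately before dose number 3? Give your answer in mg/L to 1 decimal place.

1.5 mg/L

f = (1/2)^(τ/t½) = (1/2)^(132/48) ≈ 0.1487.
C₀ = D/Vd = 1418/164 ≈ 8.646 mg/L.
Before the 3rd dose, 2 doses have been given. Superposition: Cmin = C₀·(f + f²).
≈ 8.646 × (0.1487 + 0.0221) ≈ 8.646 × 0.1708 ≈ 1.477 mg/L.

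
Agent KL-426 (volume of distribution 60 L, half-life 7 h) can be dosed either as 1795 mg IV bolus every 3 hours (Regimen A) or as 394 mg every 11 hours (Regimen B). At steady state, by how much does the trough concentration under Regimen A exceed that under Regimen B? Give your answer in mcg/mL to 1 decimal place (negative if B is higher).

83.2 mcg/mL

Regimen A: f = (1/2)^(3/7) ≈ 0.7430; Cmin,ss = (1795/60)·f/(1−f) ≈ 86.491 mcg/mL.
Regimen B: f = (1/2)^(11/7) ≈ 0.3365; Cmin,ss = (394/60)·f/(1−f) ≈ 3.330 mcg/mL.
Difference ≈ 86.491 − 3.330 ≈ 83.161 mcg/mL.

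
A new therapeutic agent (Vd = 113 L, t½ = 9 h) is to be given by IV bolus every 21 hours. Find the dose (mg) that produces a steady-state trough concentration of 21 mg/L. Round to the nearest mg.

9586 mg

τ/t½ = 21/9 ≈ 2.3333, so f = (1/2)^(21/9) ≈ 0.198425.
Cmin,ss = (D/Vd)·f/(1−f), so D = Cmin,ss·Vd·(1−f)/f.
D = 21 × 113 × (1−f)/f ≈ 21 × 113 × 4.03969 ≈ 9586.18 mg.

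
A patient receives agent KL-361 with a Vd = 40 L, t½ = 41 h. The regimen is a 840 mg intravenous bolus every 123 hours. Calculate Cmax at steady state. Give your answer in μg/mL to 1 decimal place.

τ = 123 h = 3 half-lives, so f = (1/2)^3 = 0.125.
Accumulation ratio R = 1/(1 − f) = 1/0.875 = 8/7.
Single-dose peak C₀ = D/Vd = 840/40 = 21 μg/mL.
Steady-state peak Cmax,ss = C₀·R = 21 × 8/7 ≈ 24.000 μg/mL.

24.0 μg/mL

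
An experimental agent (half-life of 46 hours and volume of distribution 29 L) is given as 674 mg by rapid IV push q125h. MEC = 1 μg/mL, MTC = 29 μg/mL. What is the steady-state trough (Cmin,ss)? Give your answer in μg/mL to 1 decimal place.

Over one 125-h interval, 125/46 ≈ 2.7174 half-lives elapse, leaving f ≈ 0.1520 of each dose.
Accumulation ratio R = 1/(1 − f) ≈ 1/0.8480 ≈ 1.1792.
Each bolus raises the concentration by D/Vd = 674/29 ≈ 23.241 μg/mL.
Steady-state peak Cmax,ss = C₀·R ≈ 23.241 × 1.1792 ≈ 27.406 μg/mL.
One interval later, Cmin,ss = Cmax,ss·e^(−kτ) ≈ 27.406 × 0.1520 ≈ 4.166 μg/mL.
Trough 4.2 μg/mL vs MEC 1 μg/mL: adequate.

4.2 μg/mL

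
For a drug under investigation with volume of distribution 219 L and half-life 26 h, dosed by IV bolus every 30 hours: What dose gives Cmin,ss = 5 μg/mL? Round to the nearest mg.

1341 mg

τ/t½ = 30/26 ≈ 1.1538, so f = (1/2)^(30/26) ≈ 0.449425.
Cmin,ss = (D/Vd)·f/(1−f), so D = Cmin,ss·Vd·(1−f)/f.
D = 5 × 219 × (1−f)/f ≈ 5 × 219 × 1.22507 ≈ 1341.45 mg.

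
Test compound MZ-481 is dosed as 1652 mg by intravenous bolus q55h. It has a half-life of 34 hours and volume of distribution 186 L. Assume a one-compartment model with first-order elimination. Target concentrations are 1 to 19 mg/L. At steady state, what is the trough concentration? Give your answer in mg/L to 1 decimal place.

τ/t½ = 55/34 ≈ 1.6176, so fraction remaining f = (1/2)^(55/34) ≈ 0.3259.
Single-dose peak C₀ = D/Vd = 1652/186 ≈ 8.882 mg/L.
Steady-state trough Cmin,ss = C₀·f/(1−f) ≈ 8.882 × 0.3259/0.6741 ≈ 4.294 mg/L.
Trough 4.3 mg/L vs MEC 1 mg/L: adequate.

4.3 mg/L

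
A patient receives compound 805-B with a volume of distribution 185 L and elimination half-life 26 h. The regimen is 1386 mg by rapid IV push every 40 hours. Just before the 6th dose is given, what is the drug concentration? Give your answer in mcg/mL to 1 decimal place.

3.9 mcg/mL

f = (1/2)^(τ/t½) = (1/2)^(40/26) ≈ 0.3443.
C₀ = D/Vd = 1386/185 ≈ 7.492 mcg/mL.
Before the 6th dose, 5 doses have been given. Superposition: Cmin = C₀·(f + f² + … + f^5).
≈ 7.492 × (0.3443 + 0.1185 + 0.0408 + 0.0141 + 0.0048) ≈ 7.492 × 0.5225 ≈ 3.915 mcg/mL.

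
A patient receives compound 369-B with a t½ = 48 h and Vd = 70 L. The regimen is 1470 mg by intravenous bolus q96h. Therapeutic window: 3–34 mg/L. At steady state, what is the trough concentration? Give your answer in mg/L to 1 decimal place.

τ = 96 h = 2 half-lives, so f = (1/2)^2 = 0.25.
At steady state, R = 1/(1 − 0.25) = 4/3.
Single-dose peak C₀ = D/Vd = 1470/70 = 21 mg/L.
Steady-state peak Cmax,ss = C₀·R = 21 × 4/3 ≈ 28.000 mg/L.
Steady-state trough Cmin,ss = Cmax,ss·f ≈ 28.000 × 0.25 ≈ 7.000 mg/L.
Trough 7.0 mg/L vs MEC 3 mg/L: adequate.

7.0 mg/L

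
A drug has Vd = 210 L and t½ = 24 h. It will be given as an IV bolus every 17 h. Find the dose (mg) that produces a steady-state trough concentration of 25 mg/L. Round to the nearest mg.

τ/t½ = 17/24 ≈ 0.70833, so f = (1/2)^(17/24) ≈ 0.612027.
Cmin,ss = (D/Vd)·f/(1−f), so D = Cmin,ss·Vd·(1−f)/f.
D = 25 × 210 × (1−f)/f ≈ 25 × 210 × 0.63391 ≈ 3328.03 mg.

3328 mg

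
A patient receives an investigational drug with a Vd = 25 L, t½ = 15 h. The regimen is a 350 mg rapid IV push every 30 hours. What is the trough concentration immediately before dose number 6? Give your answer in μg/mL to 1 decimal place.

4.7 μg/mL

f = (1/2)^(τ/t½) = (1/2)^(30/15) ≈ 0.2500.
C₀ = D/Vd = 350/25 ≈ 14.000 μg/mL.
Before the 6th dose, 5 doses have been given. Superposition: Cmin = C₀·(f + f² + … + f^5).
≈ 14.000 × (0.2500 + 0.0625 + 0.0156 + 0.0039 + 0.0010) ≈ 14.000 × 0.3330 ≈ 4.662 μg/mL.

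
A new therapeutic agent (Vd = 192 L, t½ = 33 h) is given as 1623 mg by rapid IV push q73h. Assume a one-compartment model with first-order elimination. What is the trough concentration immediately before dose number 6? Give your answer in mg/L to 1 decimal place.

2.3 mg/L

f = (1/2)^(τ/t½) = (1/2)^(73/33) ≈ 0.2158.
C₀ = D/Vd = 1623/192 ≈ 8.453 mg/L.
Before the 6th dose, 5 doses have been given. Superposition: Cmin = C₀·(f + f² + … + f^5).
≈ 8.453 × (0.2158 + 0.0466 + 0.0100 + 0.0022 + 0.0005) ≈ 8.453 × 0.2751 ≈ 2.325 mg/L.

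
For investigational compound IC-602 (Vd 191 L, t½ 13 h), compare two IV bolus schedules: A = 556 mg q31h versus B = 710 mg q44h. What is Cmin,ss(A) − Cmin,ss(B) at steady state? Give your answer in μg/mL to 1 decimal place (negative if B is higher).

Regimen A: f = (1/2)^(31/13) ≈ 0.1915; Cmin,ss = (556/191)·f/(1−f) ≈ 0.689 μg/mL.
Regimen B: f = (1/2)^(44/13) ≈ 0.0957; Cmin,ss = (710/191)·f/(1−f) ≈ 0.393 μg/mL.
Difference ≈ 0.689 − 0.393 ≈ 0.296 μg/mL.

0.3 μg/mL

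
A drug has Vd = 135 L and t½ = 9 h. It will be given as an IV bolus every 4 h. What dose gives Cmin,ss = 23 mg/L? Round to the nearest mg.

1120 mg

τ/t½ = 4/9 ≈ 0.44444, so f = (1/2)^(4/9) ≈ 0.734867.
Cmin,ss = (D/Vd)·f/(1−f), so D = Cmin,ss·Vd·(1−f)/f.
D = 23 × 135 × (1−f)/f ≈ 23 × 135 × 0.36079 ≈ 1120.25 mg.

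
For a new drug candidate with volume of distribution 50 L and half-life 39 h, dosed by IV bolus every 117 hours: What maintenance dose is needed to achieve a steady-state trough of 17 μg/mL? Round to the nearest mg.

5950 mg

τ/t½ = 117/39 ≈ 3, so f = (1/2)^(117/39) ≈ 0.125000.
Cmin,ss = (D/Vd)·f/(1−f), so D = Cmin,ss·Vd·(1−f)/f.
D = 17 × 50 × (1−f)/f ≈ 17 × 50 × 7.00000 ≈ 5950.00 mg.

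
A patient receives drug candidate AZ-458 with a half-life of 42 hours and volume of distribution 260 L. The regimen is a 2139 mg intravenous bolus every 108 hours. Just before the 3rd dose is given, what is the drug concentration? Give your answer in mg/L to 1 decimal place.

f = (1/2)^(τ/t½) = (1/2)^(108/42) ≈ 0.1682.
C₀ = D/Vd = 2139/260 ≈ 8.227 mg/L.
Before the 3rd dose, 2 doses have been given. Superposition: Cmin = C₀·(f + f²).
≈ 8.227 × (0.1682 + 0.0283) ≈ 8.227 × 0.1965 ≈ 1.617 mg/L.

1.6 mg/L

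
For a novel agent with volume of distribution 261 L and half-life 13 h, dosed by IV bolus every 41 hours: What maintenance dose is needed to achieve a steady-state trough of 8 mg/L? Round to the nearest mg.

τ/t½ = 41/13 ≈ 3.1538, so f = (1/2)^(41/13) ≈ 0.112356.
Cmin,ss = (D/Vd)·f/(1−f), so D = Cmin,ss·Vd·(1−f)/f.
D = 8 × 261 × (1−f)/f ≈ 8 × 261 × 7.90028 ≈ 16495.78 mg.

16496 mg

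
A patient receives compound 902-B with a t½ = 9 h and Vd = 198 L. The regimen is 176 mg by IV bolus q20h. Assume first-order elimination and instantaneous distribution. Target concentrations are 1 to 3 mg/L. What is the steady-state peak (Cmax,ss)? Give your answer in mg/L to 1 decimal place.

1.1 mg/L

k = ln2/t½ = ln2/9 ≈ 0.077016 h⁻¹; fraction remaining f = e^(−kτ) = e^(−0.077016×20) ≈ 0.2143.
Accumulation ratio R = 1/(1 − f) ≈ 1/0.7857 ≈ 1.2728.
Each bolus raises the concentration by D/Vd = 176/198 ≈ 0.889 mg/L.
Cmax,ss = C₀/(1 − f) ≈ 0.889/0.7857 ≈ 1.131 mg/L.
Peak 1.1 mg/L vs MTC 3 mg/L: below toxic threshold.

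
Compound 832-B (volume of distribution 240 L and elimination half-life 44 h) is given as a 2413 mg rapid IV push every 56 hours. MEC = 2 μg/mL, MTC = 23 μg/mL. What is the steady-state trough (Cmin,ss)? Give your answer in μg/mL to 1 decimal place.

7.1 μg/mL

Over one 56-h interval, 56/44 ≈ 1.2727 half-lives elapse, leaving f ≈ 0.4139 of each dose.
Single-dose peak C₀ = D/Vd = 2413/240 ≈ 10.054 μg/mL.
Steady-state trough Cmin,ss = C₀·f/(1−f) ≈ 10.054 × 0.4139/0.5861 ≈ 7.100 μg/mL.
Trough 7.1 μg/mL vs MEC 2 μg/mL: adequate.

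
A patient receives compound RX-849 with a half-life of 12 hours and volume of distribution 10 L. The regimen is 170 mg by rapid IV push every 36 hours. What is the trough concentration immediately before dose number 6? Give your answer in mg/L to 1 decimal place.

2.4 mg/L

f = (1/2)^(τ/t½) = (1/2)^(36/12) ≈ 0.1250.
C₀ = D/Vd = 170/10 ≈ 17.000 mg/L.
Before the 6th dose, 5 doses have been given. Superposition: Cmin = C₀·(f + f² + … + f^5).
≈ 17.000 × (0.1250 + 0.0156 + 0.0020 + 0.0002 + 0.0000) ≈ 17.000 × 0.1428 ≈ 2.428 mg/L.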